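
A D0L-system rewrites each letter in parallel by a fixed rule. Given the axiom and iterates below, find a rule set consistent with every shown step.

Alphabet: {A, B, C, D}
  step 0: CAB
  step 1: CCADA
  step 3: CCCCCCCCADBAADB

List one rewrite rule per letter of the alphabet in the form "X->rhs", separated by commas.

A->AD, B->A, C->CC, D->B

  step 0 ⇒ step 1: CAB ⇒ CC·AD·A
    A ↦ AD
    B ↦ A
    C ↦ CC
    D ↦ B  (constrained at step 1)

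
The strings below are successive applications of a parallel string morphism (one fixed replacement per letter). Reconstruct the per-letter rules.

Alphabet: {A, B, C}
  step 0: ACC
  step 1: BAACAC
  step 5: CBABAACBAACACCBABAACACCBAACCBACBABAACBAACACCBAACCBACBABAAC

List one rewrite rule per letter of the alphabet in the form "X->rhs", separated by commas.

A->BA, B->C, C->AC

  step 0 ⇒ step 1: ACC ⇒ BA·AC·AC
    A ↦ BA
    C ↦ AC
    B ↦ C  (constrained at step 1)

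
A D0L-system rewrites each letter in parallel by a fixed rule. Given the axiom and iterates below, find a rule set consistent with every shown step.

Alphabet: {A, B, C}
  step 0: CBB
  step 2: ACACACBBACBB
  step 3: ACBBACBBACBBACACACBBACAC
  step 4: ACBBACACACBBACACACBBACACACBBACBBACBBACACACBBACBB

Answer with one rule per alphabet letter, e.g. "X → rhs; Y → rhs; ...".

A->AC, B->AC, C->BB

  step 3 ⇒ step 4: ACBBACBBACBBACACACBBACAC ⇒ AC·BB·AC·AC·AC·BB·AC·AC·AC·BB·AC·AC·AC·BB·AC·BB·AC·BB·AC·AC·AC·BB·AC·BB
    A ↦ AC
    B ↦ AC
    C ↦ BB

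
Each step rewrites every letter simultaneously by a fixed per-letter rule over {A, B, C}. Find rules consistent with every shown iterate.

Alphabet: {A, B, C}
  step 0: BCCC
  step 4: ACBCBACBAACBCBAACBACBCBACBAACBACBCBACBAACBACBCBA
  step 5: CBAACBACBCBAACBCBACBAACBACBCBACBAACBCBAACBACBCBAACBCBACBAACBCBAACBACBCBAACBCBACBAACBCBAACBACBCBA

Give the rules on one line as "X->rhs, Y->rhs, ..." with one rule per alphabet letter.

  step 4 ⇒ step 5: ACBCBACBAACBCBAACBACBCBACBAACBACBCBACBAACBACBCBA ⇒ CBA·A·CB·A·CB·CBA·A·CB·CBA·CBA·A·CB·A·CB·CBA·CBA·A·CB·CBA·A·CB·A·CB·CBA·A·CB·CBA·CBA·A·CB·CBA·A·CB·A·CB·CBA·A·CB·CBA·CBA·A·CB·CBA·A·CB·A·CB·CBA
    A ↦ CBA
    B ↦ CB
    C ↦ A

A->CBA, B->CB, C->A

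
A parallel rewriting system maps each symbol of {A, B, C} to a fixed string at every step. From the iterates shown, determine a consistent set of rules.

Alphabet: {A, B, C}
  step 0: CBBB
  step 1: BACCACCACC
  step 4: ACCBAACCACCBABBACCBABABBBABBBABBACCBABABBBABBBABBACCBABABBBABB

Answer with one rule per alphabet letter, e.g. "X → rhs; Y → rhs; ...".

A->BA, B->ACC, C->B

  step 0 ⇒ step 1: CBBB ⇒ B·ACC·ACC·ACC
    B ↦ ACC
    C ↦ B
    A ↦ BA  (constrained at step 1)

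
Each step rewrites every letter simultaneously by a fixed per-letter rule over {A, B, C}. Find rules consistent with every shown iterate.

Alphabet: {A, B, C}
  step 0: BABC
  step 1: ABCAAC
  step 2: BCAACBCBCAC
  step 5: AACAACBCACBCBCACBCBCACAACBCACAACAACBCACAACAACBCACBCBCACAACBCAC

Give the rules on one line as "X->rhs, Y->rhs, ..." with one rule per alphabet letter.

A->BC, B->A, C->AC

  step 1 ⇒ step 2: ABCAAC ⇒ BC·A·AC·BC·BC·AC
    A ↦ BC
    B ↦ A
    C ↦ AC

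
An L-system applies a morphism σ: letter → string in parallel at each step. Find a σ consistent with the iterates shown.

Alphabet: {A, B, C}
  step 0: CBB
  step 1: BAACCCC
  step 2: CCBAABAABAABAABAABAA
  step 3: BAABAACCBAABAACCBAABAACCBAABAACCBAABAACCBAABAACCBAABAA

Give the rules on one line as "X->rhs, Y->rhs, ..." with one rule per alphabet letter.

  step 2 ⇒ step 3: CCBAABAABAABAABAABAA ⇒ BAA·BAA·CC·BAA·BAA·CC·BAA·BAA·CC·BAA·BAA·CC·BAA·BAA·CC·BAA·BAA·CC·BAA·BAA
    A ↦ BAA
    B ↦ CC
    C ↦ BAA

A->BAA, B->CC, C->BAA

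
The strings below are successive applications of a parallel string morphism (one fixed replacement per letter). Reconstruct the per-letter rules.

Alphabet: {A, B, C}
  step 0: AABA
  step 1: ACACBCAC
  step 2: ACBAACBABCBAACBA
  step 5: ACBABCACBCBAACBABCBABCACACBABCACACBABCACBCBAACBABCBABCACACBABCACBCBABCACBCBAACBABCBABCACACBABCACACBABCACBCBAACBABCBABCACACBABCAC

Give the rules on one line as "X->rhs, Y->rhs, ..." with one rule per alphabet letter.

  step 1 ⇒ step 2: ACACBCAC ⇒ AC·BA·AC·BA·BC·BA·AC·BA
    A ↦ AC
    B ↦ BC
    C ↦ BA

A->AC, B->BC, C->BA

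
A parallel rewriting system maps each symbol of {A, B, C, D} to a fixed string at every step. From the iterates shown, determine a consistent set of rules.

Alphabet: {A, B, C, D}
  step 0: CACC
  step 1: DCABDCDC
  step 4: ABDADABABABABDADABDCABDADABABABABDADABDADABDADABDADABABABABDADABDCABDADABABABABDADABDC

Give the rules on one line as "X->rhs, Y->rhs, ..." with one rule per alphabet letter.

A->AB, B->DAD, C->DC, D->AB

  step 0 ⇒ step 1: CACC ⇒ DC·AB·DC·DC
    A ↦ AB
    C ↦ DC
    B ↦ DAD  (constrained at step 1)
    D ↦ AB  (constrained at step 1)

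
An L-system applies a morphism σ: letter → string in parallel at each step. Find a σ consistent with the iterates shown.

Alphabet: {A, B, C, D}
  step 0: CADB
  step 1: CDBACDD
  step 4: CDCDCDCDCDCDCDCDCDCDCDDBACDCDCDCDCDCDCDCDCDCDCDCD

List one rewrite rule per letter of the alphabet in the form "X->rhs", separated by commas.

  step 0 ⇒ step 1: CADB ⇒ CD·BA·CD·D
    A ↦ BA
    B ↦ D
    C ↦ CD
    D ↦ CD

A->BA, B->D, C->CD, D->CD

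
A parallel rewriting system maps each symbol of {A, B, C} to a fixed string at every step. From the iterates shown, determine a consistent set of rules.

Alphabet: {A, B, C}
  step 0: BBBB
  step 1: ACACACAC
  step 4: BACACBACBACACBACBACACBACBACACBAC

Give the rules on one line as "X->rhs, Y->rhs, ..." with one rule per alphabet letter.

  step 0 ⇒ step 1: BBBB ⇒ AC·AC·AC·AC
    B ↦ AC
    A ↦ B  (constrained at step 1)
    C ↦ AC  (constrained at step 1)

A->B, B->AC, C->AC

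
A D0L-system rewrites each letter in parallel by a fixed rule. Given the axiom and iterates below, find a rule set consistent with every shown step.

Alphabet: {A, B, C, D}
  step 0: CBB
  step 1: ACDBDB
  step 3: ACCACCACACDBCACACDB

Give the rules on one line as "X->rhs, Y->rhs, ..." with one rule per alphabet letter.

A->C, B->DB, C->AC, D->AC

  step 0 ⇒ step 1: CBB ⇒ AC·DB·DB
    B ↦ DB
    C ↦ AC
    A ↦ C  (constrained at step 1)
    D ↦ AC  (constrained at step 1)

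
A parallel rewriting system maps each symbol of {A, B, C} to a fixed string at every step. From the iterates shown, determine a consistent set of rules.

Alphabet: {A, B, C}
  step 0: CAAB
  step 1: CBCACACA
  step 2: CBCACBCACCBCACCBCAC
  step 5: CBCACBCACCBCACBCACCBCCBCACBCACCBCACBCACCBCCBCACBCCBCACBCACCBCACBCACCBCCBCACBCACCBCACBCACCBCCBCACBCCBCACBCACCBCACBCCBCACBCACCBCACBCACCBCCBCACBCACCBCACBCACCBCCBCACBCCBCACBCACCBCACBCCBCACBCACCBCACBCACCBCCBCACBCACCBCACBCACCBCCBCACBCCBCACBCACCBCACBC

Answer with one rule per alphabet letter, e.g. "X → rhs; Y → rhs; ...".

  step 1 ⇒ step 2: CBCACACA ⇒ CBC·A·CBC·AC·CBC·AC·CBC·AC
    A ↦ AC
    B ↦ A
    C ↦ CBC

A->AC, B->A, C->CBC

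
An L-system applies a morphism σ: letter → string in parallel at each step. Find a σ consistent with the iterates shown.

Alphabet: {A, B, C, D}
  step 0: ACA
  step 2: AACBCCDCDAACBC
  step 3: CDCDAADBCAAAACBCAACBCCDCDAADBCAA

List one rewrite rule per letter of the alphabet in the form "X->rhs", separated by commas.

  step 2 ⇒ step 3: AACBCCDCDAACBC ⇒ CD·CD·AA·DBC·AA·AA·CBC·AA·CBC·CD·CD·AA·DBC·AA
    A ↦ CD
    B ↦ DBC
    C ↦ AA
    D ↦ CBC

A->CD, B->DBC, C->AA, D->CBC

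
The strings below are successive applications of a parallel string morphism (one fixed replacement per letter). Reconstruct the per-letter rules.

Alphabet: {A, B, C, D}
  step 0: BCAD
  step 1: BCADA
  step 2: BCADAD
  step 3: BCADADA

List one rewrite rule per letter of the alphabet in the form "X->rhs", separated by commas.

A->D, B->BC, C->A, D->A

  step 2 ⇒ step 3: BCADAD ⇒ BC·A·D·A·D·A
    A ↦ D
    B ↦ BC
    C ↦ A
    D ↦ A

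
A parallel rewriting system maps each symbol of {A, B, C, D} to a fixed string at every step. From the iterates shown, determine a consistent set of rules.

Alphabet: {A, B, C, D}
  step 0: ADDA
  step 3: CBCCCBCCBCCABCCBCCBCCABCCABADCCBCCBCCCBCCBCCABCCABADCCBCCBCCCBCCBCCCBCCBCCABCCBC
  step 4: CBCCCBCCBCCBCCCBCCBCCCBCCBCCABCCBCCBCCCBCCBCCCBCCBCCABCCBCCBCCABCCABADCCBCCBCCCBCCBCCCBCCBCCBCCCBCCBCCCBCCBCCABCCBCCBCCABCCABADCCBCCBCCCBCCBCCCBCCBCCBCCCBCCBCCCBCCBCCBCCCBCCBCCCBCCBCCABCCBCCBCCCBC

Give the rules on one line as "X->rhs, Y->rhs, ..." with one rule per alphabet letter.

  step 3 ⇒ step 4: CBCCCBCCBCCABCCBCCBCCABCCABADCCBCCBCCCBCCBCCABCCABADCCBCCBCCCBCCBCCCBCCBCCABCCBC ⇒ CBC·C·CBC·CBC·CBC·C·CBC·CBC·C·CBC·CBC·CAB·C·CBC·CBC·C·CBC·CBC·C·CBC·CBC·CAB·C·CBC·CBC·CAB·C·CAB·ADC·CBC·CBC·C·CBC·CBC·C·CBC·CBC·CBC·C·CBC·CBC·C·CBC·CBC·CAB·C·CBC·CBC·CAB·C·CAB·ADC·CBC·CBC·C·CBC·CBC·C·CBC·CBC·CBC·C·CBC·CBC·C·CBC·CBC·CBC·C·CBC·CBC·C·CBC·CBC·CAB·C·CBC·CBC·C·CBC
    A ↦ CAB
    B ↦ C
    C ↦ CBC
    D ↦ ADC

A->CAB, B->C, C->CBC, D->ADC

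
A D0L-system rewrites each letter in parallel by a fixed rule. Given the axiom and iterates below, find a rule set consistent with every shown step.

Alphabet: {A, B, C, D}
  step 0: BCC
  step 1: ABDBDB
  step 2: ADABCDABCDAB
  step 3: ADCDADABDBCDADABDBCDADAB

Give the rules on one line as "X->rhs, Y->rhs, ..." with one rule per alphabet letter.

A->AD, B->AB, C->DB, D->CD

  step 2 ⇒ step 3: ADABCDABCDAB ⇒ AD·CD·AD·AB·DB·CD·AD·AB·DB·CD·AD·AB
    A ↦ AD
    B ↦ AB
    C ↦ DB
    D ↦ CD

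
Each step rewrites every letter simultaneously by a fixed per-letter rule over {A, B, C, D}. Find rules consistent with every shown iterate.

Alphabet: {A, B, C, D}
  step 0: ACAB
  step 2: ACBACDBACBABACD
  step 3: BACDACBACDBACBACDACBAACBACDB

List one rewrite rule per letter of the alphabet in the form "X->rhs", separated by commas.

  step 2 ⇒ step 3: ACBACDBACBABACD ⇒ BA·CD·AC·BA·CD·B·AC·BA·CD·AC·BA·AC·BA·CD·B
    A ↦ BA
    B ↦ AC
    C ↦ CD
    D ↦ B

A->BA, B->AC, C->CD, D->B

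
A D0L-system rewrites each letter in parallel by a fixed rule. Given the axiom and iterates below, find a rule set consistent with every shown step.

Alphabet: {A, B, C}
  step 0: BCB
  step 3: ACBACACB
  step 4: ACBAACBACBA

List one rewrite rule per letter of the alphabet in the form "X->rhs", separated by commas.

  step 3 ⇒ step 4: ACBACACB ⇒ AC·B·A·AC·B·AC·B·A
    A ↦ AC
    B ↦ A
    C ↦ B

A->AC, B->A, C->B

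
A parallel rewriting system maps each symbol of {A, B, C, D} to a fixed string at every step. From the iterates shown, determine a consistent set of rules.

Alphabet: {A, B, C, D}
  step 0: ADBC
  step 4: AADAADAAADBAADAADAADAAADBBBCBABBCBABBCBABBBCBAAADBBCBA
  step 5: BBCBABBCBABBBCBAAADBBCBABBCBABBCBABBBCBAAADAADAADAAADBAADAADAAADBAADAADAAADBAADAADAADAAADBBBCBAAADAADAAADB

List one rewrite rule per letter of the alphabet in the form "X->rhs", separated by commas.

  step 4 ⇒ step 5: AADAADAAADBAADAADAADAAADBBBCBABBCBABBCBABBBCBAAADBBCBA ⇒ B·B·CBA·B·B·CBA·B·B·B·CBA·AAD·B·B·CBA·B·B·CBA·B·B·CBA·B·B·B·CBA·AAD·AAD·AAD·A·AAD·B·AAD·AAD·A·AAD·B·AAD·AAD·A·AAD·B·AAD·AAD·AAD·A·AAD·B·B·B·CBA·AAD·AAD·A·AAD·B
    A ↦ B
    B ↦ AAD
    C ↦ A
    D ↦ CBA

A->B, B->AAD, C->A, D->CBA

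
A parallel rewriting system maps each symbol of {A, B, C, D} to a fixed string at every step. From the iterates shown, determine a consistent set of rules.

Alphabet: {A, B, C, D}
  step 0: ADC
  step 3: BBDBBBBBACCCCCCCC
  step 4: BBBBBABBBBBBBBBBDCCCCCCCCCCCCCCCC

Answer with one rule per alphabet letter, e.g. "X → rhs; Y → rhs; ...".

A->D, B->BB, C->CC, D->BA

  step 3 ⇒ step 4: BBDBBBBBACCCCCCCC ⇒ BB·BB·BA·BB·BB·BB·BB·BB·D·CC·CC·CC·CC·CC·CC·CC·CC
    A ↦ D
    B ↦ BB
    C ↦ CC
    D ↦ BA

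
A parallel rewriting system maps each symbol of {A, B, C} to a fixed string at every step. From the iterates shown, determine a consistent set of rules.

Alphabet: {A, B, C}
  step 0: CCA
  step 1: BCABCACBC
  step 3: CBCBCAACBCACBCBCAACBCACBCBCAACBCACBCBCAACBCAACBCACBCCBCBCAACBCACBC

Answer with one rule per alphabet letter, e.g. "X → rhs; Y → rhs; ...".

  step 0 ⇒ step 1: CCA ⇒ BCA·BCA·CBC
    A ↦ CBC
    C ↦ BCA
    B ↦ AC  (constrained at step 1)

A->CBC, B->AC, C->BCA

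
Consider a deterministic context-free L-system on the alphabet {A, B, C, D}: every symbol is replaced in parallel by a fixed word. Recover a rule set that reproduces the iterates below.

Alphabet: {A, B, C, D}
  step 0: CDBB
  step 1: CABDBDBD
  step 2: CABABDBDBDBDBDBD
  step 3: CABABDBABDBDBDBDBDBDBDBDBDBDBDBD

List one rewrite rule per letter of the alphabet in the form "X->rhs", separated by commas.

  step 2 ⇒ step 3: CABABDBDBDBDBDBD ⇒ CA·BA·BD·BA·BD·BD·BD·BD·BD·BD·BD·BD·BD·BD·BD·BD
    A ↦ BA
    B ↦ BD
    C ↦ CA
    D ↦ BD

A->BA, B->BD, C->CA, D->BD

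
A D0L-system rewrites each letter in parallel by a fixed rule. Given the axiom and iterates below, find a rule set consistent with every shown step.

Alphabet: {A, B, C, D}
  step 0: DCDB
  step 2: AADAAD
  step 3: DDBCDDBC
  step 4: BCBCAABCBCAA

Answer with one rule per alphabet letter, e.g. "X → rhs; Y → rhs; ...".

A->D, B->A, C->A, D->BC

  step 3 ⇒ step 4: DDBCDDBC ⇒ BC·BC·A·A·BC·BC·A·A
    B ↦ A
    C ↦ A
    D ↦ BC
  step 2 ⇒ step 3: AADAAD ⇒ D·D·BC·D·D·BC
    A ↦ D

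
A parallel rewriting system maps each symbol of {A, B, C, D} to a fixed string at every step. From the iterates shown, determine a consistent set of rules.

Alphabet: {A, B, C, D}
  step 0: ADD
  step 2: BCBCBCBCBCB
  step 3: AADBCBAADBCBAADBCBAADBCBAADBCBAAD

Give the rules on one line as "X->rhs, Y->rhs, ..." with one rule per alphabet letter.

  step 2 ⇒ step 3: BCBCBCBCBCB ⇒ AAD·BCB·AAD·BCB·AAD·BCB·AAD·BCB·AAD·BCB·AAD
    B ↦ AAD
    C ↦ BCB
    A ↦ C  (constrained at step 0)
    D ↦ AC  (constrained at step 0)

A->C, B->AAD, C->BCB, D->AC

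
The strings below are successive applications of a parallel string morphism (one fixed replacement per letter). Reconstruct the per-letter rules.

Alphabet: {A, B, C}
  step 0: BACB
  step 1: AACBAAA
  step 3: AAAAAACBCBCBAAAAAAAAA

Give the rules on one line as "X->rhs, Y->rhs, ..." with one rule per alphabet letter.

  step 0 ⇒ step 1: BACB ⇒ AA·CB·A·AA
    A ↦ CB
    B ↦ AA
    C ↦ A

A->CB, B->AA, C->A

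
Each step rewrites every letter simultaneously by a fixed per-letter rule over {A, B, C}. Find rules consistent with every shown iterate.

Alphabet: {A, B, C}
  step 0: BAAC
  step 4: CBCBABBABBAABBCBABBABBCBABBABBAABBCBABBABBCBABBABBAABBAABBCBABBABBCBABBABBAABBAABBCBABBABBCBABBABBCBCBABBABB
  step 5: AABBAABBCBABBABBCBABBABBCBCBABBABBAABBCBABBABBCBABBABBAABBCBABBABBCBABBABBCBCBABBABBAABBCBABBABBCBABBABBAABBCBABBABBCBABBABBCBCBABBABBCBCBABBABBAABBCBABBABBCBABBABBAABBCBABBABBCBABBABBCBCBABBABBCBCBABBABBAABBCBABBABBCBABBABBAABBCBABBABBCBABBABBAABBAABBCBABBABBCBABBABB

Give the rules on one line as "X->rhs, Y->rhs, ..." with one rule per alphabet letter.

A->CB, B->ABB, C->A

  step 4 ⇒ step 5: CBCBABBABBAABBCBABBABBCBABBABBAABBCBABBABBCBABBABBAABBAABBCBABBABBCBABBABBAABBAABBCBABBABBCBABBABBCBCBABBABB ⇒ A·ABB·A·ABB·CB·ABB·ABB·CB·ABB·ABB·CB·CB·ABB·ABB·A·ABB·CB·ABB·ABB·CB·ABB·ABB·A·ABB·CB·ABB·ABB·CB·ABB·ABB·CB·CB·ABB·ABB·A·ABB·CB·ABB·ABB·CB·ABB·ABB·A·ABB·CB·ABB·ABB·CB·ABB·ABB·CB·CB·ABB·ABB·CB·CB·ABB·ABB·A·ABB·CB·ABB·ABB·CB·ABB·ABB·A·ABB·CB·ABB·ABB·CB·ABB·ABB·CB·CB·ABB·ABB·CB·CB·ABB·ABB·A·ABB·CB·ABB·ABB·CB·ABB·ABB·A·ABB·CB·ABB·ABB·CB·ABB·ABB·A·ABB·A·ABB·CB·ABB·ABB·CB·ABB·ABB
    A ↦ CB
    B ↦ ABB
    C ↦ A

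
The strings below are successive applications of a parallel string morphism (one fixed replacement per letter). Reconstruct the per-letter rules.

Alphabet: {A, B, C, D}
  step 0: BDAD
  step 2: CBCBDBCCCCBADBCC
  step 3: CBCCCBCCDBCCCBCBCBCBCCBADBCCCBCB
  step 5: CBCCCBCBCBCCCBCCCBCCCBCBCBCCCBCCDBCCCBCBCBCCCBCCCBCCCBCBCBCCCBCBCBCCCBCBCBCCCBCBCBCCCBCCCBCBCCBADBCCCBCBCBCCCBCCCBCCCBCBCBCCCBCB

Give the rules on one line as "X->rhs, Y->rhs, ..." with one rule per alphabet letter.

A->BA, B->CC, C->CB, D->DB

  step 2 ⇒ step 3: CBCBDBCCCCBADBCC ⇒ CB·CC·CB·CC·DB·CC·CB·CB·CB·CB·CC·BA·DB·CC·CB·CB
    A ↦ BA
    B ↦ CC
    C ↦ CB
    D ↦ DB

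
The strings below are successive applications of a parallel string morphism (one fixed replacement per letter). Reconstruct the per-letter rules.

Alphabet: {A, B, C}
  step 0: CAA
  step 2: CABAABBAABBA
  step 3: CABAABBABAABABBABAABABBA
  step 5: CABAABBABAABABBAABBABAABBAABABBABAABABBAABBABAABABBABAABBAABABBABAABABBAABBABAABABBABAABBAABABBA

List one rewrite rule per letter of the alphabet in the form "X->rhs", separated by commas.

  step 2 ⇒ step 3: CABAABBAABBA ⇒ CA·BA·AB·BA·BA·AB·AB·BA·BA·AB·AB·BA
    A ↦ BA
    B ↦ AB
    C ↦ CA

A->BA, B->AB, C->CA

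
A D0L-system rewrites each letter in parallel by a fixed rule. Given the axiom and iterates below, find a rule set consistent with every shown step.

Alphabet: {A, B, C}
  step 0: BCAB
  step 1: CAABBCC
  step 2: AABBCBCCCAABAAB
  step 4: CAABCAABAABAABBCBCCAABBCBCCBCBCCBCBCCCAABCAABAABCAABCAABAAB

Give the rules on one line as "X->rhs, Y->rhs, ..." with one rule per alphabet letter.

A->BC, B->C, C->AAB

  step 1 ⇒ step 2: CAABBCC ⇒ AAB·BC·BC·C·C·AAB·AAB
    A ↦ BC
    B ↦ C
    C ↦ AAB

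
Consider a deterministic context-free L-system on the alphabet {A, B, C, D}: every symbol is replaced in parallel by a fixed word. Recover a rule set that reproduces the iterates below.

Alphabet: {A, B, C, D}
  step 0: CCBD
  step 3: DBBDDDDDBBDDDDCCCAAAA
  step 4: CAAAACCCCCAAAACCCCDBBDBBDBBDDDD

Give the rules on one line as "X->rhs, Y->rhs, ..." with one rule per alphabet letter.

  step 3 ⇒ step 4: DBBDDDDDBBDDDDCCCAAAA ⇒ C·AA·AA·C·C·C·C·C·AA·AA·C·C·C·C·DBB·DBB·DBB·D·D·D·D
    A ↦ D
    B ↦ AA
    C ↦ DBB
    D ↦ C

A->D, B->AA, C->DBB, D->C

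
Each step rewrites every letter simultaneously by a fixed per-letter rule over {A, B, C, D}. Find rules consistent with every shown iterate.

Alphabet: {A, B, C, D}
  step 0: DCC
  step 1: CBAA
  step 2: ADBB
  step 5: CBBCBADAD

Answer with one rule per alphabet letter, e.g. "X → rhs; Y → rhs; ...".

A->B, B->D, C->A, D->CB

  step 1 ⇒ step 2: CBAA ⇒ A·D·B·B
    A ↦ B
    B ↦ D
    C ↦ A
  step 0 ⇒ step 1: DCC ⇒ CB·A·A
    D ↦ CB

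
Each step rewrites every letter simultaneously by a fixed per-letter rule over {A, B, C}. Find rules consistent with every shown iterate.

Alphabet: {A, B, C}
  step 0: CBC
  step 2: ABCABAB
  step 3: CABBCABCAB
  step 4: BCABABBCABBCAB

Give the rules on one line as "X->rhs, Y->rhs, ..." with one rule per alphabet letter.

  step 3 ⇒ step 4: CABBCABCAB ⇒ B·C·AB·AB·B·C·AB·B·C·AB
    A ↦ C
    B ↦ AB
    C ↦ B

A->C, B->AB, C->B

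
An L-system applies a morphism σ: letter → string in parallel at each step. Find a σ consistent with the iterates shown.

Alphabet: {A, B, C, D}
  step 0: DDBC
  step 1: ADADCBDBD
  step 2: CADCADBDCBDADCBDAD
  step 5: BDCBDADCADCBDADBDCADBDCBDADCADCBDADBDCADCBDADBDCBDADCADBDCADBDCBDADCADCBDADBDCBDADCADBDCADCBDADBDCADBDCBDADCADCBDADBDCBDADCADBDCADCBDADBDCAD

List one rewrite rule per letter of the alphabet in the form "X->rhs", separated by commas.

A->C, B->CBD, C->BD, D->AD

  step 1 ⇒ step 2: ADADCBDBD ⇒ C·AD·C·AD·BD·CBD·AD·CBD·AD
    A ↦ C
    B ↦ CBD
    C ↦ BD
    D ↦ AD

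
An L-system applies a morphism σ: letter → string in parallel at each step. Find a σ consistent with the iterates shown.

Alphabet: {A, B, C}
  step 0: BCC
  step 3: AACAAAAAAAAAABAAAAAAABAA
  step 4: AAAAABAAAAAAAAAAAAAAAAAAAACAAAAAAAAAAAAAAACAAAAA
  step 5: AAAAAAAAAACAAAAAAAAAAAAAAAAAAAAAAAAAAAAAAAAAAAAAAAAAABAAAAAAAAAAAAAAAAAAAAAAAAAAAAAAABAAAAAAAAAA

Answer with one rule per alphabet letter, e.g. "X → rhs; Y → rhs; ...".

A->AA, B->CA, C->AB

  step 4 ⇒ step 5: AAAAABAAAAAAAAAAAAAAAAAAAACAAAAAAAAAAAAAAACAAAAA ⇒ AA·AA·AA·AA·AA·CA·AA·AA·AA·AA·AA·AA·AA·AA·AA·AA·AA·AA·AA·AA·AA·AA·AA·AA·AA·AA·AB·AA·AA·AA·AA·AA·AA·AA·AA·AA·AA·AA·AA·AA·AA·AA·AB·AA·AA·AA·AA·AA
    A ↦ AA
    B ↦ CA
    C ↦ AB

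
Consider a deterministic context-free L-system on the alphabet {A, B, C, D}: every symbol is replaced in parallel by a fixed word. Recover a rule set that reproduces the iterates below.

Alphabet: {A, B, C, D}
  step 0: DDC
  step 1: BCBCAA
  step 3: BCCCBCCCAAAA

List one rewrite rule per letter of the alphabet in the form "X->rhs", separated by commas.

A->C, B->D, C->AA, D->BC

  step 0 ⇒ step 1: DDC ⇒ BC·BC·AA
    C ↦ AA
    D ↦ BC
    A ↦ C  (constrained at step 1)
    B ↦ D  (constrained at step 1)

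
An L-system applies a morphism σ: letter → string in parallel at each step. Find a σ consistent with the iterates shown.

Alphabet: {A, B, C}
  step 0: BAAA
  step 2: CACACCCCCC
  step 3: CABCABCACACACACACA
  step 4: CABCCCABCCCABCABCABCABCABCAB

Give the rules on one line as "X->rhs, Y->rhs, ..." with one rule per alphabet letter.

  step 3 ⇒ step 4: CABCABCACACACACACA ⇒ CA·B·CC·CA·B·CC·CA·B·CA·B·CA·B·CA·B·CA·B·CA·B
    A ↦ B
    B ↦ CC
    C ↦ CA

A->B, B->CC, C->CA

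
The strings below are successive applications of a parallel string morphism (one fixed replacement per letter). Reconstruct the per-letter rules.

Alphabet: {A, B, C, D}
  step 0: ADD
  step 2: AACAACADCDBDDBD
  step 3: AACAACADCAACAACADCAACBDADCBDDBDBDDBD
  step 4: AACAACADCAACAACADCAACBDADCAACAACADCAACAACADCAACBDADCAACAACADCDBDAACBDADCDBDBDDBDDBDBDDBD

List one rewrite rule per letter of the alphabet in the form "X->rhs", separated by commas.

  step 3 ⇒ step 4: AACAACADCAACAACADCAACBDADCBDDBDBDDBD ⇒ AAC·AAC·ADC·AAC·AAC·ADC·AAC·BD·ADC·AAC·AAC·ADC·AAC·AAC·ADC·AAC·BD·ADC·AAC·AAC·ADC·D·BD·AAC·BD·ADC·D·BD·BD·D·BD·D·BD·BD·D·BD
    A ↦ AAC
    B ↦ D
    C ↦ ADC
    D ↦ BD

A->AAC, B->D, C->ADC, D->BD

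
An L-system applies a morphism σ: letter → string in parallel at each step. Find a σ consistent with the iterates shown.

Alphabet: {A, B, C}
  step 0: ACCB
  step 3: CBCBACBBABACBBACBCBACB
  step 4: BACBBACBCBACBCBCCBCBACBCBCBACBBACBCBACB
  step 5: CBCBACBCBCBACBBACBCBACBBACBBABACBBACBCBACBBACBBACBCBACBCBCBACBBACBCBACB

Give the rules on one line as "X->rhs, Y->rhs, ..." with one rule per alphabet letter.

A->C, B->CB, C->BA

  step 4 ⇒ step 5: BACBBACBCBACBCBCCBCBACBCBCBACBBACBCBACB ⇒ CB·C·BA·CB·CB·C·BA·CB·BA·CB·C·BA·CB·BA·CB·BA·BA·CB·BA·CB·C·BA·CB·BA·CB·BA·CB·C·BA·CB·CB·C·BA·CB·BA·CB·C·BA·CB
    A ↦ C
    B ↦ CB
    C ↦ BA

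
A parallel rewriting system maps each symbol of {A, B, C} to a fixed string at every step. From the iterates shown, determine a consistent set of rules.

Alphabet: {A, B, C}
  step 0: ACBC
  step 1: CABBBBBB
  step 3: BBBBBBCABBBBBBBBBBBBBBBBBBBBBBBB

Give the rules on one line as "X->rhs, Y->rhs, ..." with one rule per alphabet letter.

A->CA, B->BB, C->BB

  step 0 ⇒ step 1: ACBC ⇒ CA·BB·BB·BB
    A ↦ CA
    B ↦ BB
    C ↦ BB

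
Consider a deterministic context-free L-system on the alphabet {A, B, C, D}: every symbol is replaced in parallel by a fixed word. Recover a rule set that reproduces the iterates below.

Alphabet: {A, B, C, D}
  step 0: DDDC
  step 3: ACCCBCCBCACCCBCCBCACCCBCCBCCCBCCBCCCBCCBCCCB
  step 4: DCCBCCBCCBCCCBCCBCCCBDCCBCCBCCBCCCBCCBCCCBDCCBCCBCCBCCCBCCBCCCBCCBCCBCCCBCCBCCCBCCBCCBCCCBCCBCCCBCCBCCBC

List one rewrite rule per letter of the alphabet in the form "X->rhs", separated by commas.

A->D, B->C, C->CCB, D->AC

  step 3 ⇒ step 4: ACCCBCCBCACCCBCCBCACCCBCCBCCCBCCBCCCBCCBCCCB ⇒ D·CCB·CCB·CCB·C·CCB·CCB·C·CCB·D·CCB·CCB·CCB·C·CCB·CCB·C·CCB·D·CCB·CCB·CCB·C·CCB·CCB·C·CCB·CCB·CCB·C·CCB·CCB·C·CCB·CCB·CCB·C·CCB·CCB·C·CCB·CCB·CCB·C
    A ↦ D
    B ↦ C
    C ↦ CCB
    D ↦ AC  (constrained at step 0)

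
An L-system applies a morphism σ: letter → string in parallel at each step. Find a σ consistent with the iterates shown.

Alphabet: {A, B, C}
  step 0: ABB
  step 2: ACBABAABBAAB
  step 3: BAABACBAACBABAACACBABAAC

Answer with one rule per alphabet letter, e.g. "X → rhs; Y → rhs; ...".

  step 2 ⇒ step 3: ACBABAABBAAB ⇒ BA·AB·AC·BA·AC·BA·BA·AC·AC·BA·BA·AC
    A ↦ BA
    B ↦ AC
    C ↦ AB

A->BA, B->AC, C->AB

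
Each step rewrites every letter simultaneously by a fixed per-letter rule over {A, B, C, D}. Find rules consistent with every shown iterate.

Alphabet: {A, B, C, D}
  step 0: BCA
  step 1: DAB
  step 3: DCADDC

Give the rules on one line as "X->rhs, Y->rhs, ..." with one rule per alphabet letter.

A->B, B->D, C->A, D->DC

  step 0 ⇒ step 1: BCA ⇒ D·A·B
    A ↦ B
    B ↦ D
    C ↦ A
    D ↦ DC  (constrained at step 1)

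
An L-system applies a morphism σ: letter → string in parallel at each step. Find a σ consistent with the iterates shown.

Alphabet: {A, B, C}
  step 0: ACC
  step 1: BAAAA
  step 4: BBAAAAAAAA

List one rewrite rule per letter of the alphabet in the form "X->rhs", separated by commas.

A->B, B->C, C->AA

  step 0 ⇒ step 1: ACC ⇒ B·AA·AA
    A ↦ B
    C ↦ AA
    B ↦ C  (constrained at step 1)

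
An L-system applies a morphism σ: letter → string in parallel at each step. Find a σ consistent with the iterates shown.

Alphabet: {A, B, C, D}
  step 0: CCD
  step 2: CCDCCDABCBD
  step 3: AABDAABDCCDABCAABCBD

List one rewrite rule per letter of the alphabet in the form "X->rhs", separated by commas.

  step 2 ⇒ step 3: CCDCCDABCBD ⇒ A·A·BD·A·A·BD·CCD·ABC·A·ABC·BD
    A ↦ CCD
    B ↦ ABC
    C ↦ A
    D ↦ BD

A->CCD, B->ABC, C->A, D->BD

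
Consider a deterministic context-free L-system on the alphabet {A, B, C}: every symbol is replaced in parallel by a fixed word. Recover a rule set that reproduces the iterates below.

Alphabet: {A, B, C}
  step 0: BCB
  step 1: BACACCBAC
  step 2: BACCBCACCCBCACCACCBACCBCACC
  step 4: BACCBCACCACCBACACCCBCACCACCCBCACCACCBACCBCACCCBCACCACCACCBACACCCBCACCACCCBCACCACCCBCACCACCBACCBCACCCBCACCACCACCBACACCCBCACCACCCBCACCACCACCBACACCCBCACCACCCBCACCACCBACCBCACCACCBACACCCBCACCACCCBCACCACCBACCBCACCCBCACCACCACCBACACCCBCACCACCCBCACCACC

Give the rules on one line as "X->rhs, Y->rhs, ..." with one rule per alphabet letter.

  step 1 ⇒ step 2: BACACCBAC ⇒ BAC·CBC·ACC·CBC·ACC·ACC·BAC·CBC·ACC
    A ↦ CBC
    B ↦ BAC
    C ↦ ACC

A->CBC, B->BAC, C->ACC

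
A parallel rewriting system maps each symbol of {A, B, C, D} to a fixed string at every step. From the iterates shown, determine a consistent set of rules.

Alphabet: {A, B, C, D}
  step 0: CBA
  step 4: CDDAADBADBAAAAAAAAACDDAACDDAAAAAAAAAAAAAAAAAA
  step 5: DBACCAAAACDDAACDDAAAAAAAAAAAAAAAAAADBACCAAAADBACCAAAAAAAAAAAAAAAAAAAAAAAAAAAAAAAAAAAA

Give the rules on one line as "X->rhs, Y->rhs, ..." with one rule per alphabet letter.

A->AA, B->DD, C->DBA, D->C

  step 4 ⇒ step 5: CDDAADBADBAAAAAAAAACDDAACDDAAAAAAAAAAAAAAAAAA ⇒ DBA·C·C·AA·AA·C·DD·AA·C·DD·AA·AA·AA·AA·AA·AA·AA·AA·AA·DBA·C·C·AA·AA·DBA·C·C·AA·AA·AA·AA·AA·AA·AA·AA·AA·AA·AA·AA·AA·AA·AA·AA·AA·AA
    A ↦ AA
    B ↦ DD
    C ↦ DBA
    D ↦ C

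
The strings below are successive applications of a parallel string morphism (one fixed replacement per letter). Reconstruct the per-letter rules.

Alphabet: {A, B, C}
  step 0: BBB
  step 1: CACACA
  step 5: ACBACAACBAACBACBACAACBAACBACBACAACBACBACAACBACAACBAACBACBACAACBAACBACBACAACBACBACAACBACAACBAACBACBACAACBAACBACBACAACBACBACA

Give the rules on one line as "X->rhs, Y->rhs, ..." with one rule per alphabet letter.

A->ACB, B->CA, C->A

  step 0 ⇒ step 1: BBB ⇒ CA·CA·CA
    B ↦ CA
    A ↦ ACB  (constrained at step 1)
    C ↦ A  (constrained at step 1)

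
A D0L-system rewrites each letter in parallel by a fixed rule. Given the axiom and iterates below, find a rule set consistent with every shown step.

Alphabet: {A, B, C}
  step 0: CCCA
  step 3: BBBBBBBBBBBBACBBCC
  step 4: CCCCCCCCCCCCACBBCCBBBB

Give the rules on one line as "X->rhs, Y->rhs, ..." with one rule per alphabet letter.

  step 3 ⇒ step 4: BBBBBBBBBBBBACBBCC ⇒ C·C·C·C·C·C·C·C·C·C·C·C·AC·BB·C·C·BB·BB
    A ↦ AC
    B ↦ C
    C ↦ BB

A->AC, B->C, C->BB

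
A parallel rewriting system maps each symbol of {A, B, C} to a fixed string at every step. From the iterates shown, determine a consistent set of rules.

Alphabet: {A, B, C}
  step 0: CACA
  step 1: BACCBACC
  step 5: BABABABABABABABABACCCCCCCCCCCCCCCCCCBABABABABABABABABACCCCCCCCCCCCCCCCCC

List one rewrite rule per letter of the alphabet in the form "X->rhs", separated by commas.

A->CC, B->C, C->BA

  step 0 ⇒ step 1: CACA ⇒ BA·CC·BA·CC
    A ↦ CC
    C ↦ BA
    B ↦ C  (constrained at step 1)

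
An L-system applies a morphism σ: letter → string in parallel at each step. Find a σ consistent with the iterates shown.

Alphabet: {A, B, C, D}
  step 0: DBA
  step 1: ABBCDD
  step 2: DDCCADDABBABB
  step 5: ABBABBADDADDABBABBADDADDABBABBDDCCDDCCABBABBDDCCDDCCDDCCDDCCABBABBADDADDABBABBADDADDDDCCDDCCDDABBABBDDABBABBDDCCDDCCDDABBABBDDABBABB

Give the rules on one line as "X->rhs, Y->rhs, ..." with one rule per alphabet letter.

  step 1 ⇒ step 2: ABBCDD ⇒ DD·C·C·ADD·ABB·ABB
    A ↦ DD
    B ↦ C
    C ↦ ADD
    D ↦ ABB

A->DD, B->C, C->ADD, D->ABB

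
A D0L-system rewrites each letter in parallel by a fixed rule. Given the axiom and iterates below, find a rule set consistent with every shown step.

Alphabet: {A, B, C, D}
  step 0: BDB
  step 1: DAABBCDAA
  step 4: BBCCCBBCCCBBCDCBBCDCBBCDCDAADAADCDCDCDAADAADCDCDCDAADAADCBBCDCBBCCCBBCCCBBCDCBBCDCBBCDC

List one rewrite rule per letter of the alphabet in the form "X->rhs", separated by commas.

A->C, B->DAA, C->DC, D->BBC

  step 0 ⇒ step 1: BDB ⇒ DAA·BBC·DAA
    B ↦ DAA
    D ↦ BBC
    A ↦ C  (constrained at step 1)
    C ↦ DC  (constrained at step 1)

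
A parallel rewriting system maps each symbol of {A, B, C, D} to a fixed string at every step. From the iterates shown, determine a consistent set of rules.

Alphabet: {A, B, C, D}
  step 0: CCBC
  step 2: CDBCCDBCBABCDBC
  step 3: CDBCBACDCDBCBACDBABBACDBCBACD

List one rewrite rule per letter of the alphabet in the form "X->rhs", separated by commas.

  step 2 ⇒ step 3: CDBCCDBCBABCDBC ⇒ CD·BC·BA·CD·CD·BC·BA·CD·BA·B·BA·CD·BC·BA·CD
    A ↦ B
    B ↦ BA
    C ↦ CD
    D ↦ BC

A->B, B->BA, C->CD, D->BC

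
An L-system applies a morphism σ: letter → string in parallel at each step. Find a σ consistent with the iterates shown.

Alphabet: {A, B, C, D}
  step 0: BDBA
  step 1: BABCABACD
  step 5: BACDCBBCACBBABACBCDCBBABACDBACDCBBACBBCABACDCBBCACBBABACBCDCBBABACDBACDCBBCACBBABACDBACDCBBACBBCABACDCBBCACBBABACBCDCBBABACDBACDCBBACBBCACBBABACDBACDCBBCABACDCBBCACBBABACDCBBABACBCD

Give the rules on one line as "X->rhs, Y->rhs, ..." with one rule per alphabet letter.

A->CD, B->BA, C->CB, D->BCA

  step 0 ⇒ step 1: BDBA ⇒ BA·BCA·BA·CD
    A ↦ CD
    B ↦ BA
    D ↦ BCA
    C ↦ CB  (constrained at step 1)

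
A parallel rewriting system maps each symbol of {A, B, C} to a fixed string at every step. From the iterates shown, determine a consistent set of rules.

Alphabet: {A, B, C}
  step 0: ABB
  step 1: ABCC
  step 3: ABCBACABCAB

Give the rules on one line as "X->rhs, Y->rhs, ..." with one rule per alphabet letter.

  step 0 ⇒ step 1: ABB ⇒ AB·C·C
    A ↦ AB
    B ↦ C
    C ↦ BA  (constrained at step 1)

A->AB, B->C, C->BA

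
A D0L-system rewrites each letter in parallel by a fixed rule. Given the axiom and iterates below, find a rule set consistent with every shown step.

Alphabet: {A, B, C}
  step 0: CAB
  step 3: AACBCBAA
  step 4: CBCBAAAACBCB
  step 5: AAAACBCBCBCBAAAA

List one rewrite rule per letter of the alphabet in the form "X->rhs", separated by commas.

  step 4 ⇒ step 5: CBCBAAAACBCB ⇒ A·A·A·A·CB·CB·CB·CB·A·A·A·A
    A ↦ CB
    B ↦ A
    C ↦ A

A->CB, B->A, C->A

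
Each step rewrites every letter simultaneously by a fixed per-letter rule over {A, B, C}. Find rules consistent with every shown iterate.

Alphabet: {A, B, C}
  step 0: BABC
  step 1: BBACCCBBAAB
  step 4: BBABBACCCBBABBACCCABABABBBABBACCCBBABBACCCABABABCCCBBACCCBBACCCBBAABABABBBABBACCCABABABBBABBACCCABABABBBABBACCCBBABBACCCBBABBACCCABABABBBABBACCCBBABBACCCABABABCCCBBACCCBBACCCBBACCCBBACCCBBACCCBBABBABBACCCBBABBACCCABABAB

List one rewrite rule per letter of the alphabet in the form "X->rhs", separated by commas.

A->CCC, B->BBA, C->AB

  step 0 ⇒ step 1: BABC ⇒ BBA·CCC·BBA·AB
    A ↦ CCC
    B ↦ BBA
    C ↦ AB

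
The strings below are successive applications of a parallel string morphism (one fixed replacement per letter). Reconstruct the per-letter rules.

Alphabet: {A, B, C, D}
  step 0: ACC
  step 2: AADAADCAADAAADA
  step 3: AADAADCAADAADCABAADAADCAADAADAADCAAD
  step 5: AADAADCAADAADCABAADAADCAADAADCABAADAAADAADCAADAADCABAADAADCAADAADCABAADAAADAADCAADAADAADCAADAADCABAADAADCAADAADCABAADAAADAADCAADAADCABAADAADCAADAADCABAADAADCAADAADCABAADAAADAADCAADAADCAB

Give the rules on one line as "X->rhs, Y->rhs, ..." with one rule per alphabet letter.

A->AAD, B->A, C->AB, D->C

  step 2 ⇒ step 3: AADAADCAADAAADA ⇒ AAD·AAD·C·AAD·AAD·C·AB·AAD·AAD·C·AAD·AAD·AAD·C·AAD
    A ↦ AAD
    C ↦ AB
    D ↦ C
    B ↦ A  (constrained at step 3)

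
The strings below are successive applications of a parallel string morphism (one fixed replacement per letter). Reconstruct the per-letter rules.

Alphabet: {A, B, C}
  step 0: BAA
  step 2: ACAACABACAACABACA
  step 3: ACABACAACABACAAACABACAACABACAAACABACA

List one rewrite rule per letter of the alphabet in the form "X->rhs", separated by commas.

  step 2 ⇒ step 3: ACAACABACAACABACA ⇒ ACA·B·ACA·ACA·B·ACA·A·ACA·B·ACA·ACA·B·ACA·A·ACA·B·ACA
    A ↦ ACA
    B ↦ A
    C ↦ B

A->ACA, B->A, C->B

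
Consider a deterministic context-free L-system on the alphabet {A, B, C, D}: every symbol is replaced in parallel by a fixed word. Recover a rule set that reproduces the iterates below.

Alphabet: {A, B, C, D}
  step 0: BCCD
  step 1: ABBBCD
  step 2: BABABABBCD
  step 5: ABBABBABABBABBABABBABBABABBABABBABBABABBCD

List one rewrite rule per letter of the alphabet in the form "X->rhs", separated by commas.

  step 1 ⇒ step 2: ABBBCD ⇒ B·AB·AB·AB·B·CD
    A ↦ B
    B ↦ AB
    C ↦ B
    D ↦ CD

A->B, B->AB, C->B, D->CD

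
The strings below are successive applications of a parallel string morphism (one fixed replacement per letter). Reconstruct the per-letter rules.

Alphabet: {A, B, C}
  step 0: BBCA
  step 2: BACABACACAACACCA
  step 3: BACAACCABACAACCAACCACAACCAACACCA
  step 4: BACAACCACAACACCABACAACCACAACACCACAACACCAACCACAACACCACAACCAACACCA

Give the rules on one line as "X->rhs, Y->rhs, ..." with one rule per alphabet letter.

A->CA, B->BA, C->AC

  step 3 ⇒ step 4: BACAACCABACAACCAACCACAACCAACACCA ⇒ BA·CA·AC·CA·CA·AC·AC·CA·BA·CA·AC·CA·CA·AC·AC·CA·CA·AC·AC·CA·AC·CA·CA·AC·AC·CA·CA·AC·CA·AC·AC·CA
    A ↦ CA
    B ↦ BA
    C ↦ AC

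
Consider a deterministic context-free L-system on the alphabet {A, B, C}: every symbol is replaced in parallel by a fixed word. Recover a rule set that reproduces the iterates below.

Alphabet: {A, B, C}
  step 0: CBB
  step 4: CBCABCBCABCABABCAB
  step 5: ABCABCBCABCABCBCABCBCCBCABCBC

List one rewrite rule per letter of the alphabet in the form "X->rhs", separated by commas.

A->CB, B->C, C->AB

  step 4 ⇒ step 5: CBCABCBCABCABABCAB ⇒ AB·C·AB·CB·C·AB·C·AB·CB·C·AB·CB·C·CB·C·AB·CB·C
    A ↦ CB
    B ↦ C
    C ↦ AB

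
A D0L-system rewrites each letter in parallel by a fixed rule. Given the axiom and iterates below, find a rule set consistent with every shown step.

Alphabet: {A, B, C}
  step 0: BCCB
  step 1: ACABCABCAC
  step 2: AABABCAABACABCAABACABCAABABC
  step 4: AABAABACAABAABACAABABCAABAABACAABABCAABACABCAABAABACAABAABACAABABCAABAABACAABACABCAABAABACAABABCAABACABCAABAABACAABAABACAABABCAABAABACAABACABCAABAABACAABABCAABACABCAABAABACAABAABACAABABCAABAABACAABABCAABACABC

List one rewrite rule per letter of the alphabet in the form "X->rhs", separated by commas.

  step 1 ⇒ step 2: ACABCABCAC ⇒ AAB·ABC·AAB·AC·ABC·AAB·AC·ABC·AAB·ABC
    A ↦ AAB
    B ↦ AC
    C ↦ ABC

A->AAB, B->AC, C->ABC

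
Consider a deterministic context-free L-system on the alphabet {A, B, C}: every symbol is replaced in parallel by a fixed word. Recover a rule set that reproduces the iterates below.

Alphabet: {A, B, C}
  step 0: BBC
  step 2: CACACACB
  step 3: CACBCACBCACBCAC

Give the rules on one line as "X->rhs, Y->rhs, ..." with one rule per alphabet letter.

  step 2 ⇒ step 3: CACACACB ⇒ CA·CB·CA·CB·CA·CB·CA·C
    A ↦ CB
    B ↦ C
    C ↦ CA

A->CB, B->C, C->CA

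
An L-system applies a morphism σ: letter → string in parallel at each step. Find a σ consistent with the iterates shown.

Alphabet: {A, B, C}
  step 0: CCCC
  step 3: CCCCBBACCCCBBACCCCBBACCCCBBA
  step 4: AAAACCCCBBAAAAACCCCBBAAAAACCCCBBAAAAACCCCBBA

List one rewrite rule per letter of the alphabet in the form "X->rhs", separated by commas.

A->BBA, B->CC, C->A

  step 3 ⇒ step 4: CCCCBBACCCCBBACCCCBBACCCCBBA ⇒ A·A·A·A·CC·CC·BBA·A·A·A·A·CC·CC·BBA·A·A·A·A·CC·CC·BBA·A·A·A·A·CC·CC·BBA
    A ↦ BBA
    B ↦ CC
    C ↦ A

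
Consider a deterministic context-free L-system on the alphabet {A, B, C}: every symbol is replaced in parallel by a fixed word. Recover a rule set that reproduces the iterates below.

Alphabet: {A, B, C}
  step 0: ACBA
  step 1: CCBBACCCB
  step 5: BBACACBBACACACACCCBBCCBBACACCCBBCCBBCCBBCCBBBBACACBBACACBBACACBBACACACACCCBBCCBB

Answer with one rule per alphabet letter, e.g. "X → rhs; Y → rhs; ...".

  step 0 ⇒ step 1: ACBA ⇒ CCB·B·AC·CCB
    A ↦ CCB
    B ↦ AC
    C ↦ B

A->CCB, B->AC, C->B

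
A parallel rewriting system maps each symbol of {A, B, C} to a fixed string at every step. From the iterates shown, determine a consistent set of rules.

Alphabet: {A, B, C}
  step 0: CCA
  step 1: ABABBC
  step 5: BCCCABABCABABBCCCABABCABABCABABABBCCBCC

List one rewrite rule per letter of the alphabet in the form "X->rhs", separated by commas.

A->BC, B->C, C->AB

  step 0 ⇒ step 1: CCA ⇒ AB·AB·BC
    A ↦ BC
    C ↦ AB
    B ↦ C  (constrained at step 1)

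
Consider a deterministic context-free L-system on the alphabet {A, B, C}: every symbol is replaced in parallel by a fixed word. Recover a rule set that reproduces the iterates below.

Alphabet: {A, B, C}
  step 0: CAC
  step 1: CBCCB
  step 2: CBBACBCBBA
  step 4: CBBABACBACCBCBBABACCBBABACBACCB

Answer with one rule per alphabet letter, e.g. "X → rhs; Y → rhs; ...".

A->C, B->BA, C->CB

  step 1 ⇒ step 2: CBCCB ⇒ CB·BA·CB·CB·BA
    B ↦ BA
    C ↦ CB
  step 0 ⇒ step 1: CAC ⇒ CB·C·CB
    A ↦ C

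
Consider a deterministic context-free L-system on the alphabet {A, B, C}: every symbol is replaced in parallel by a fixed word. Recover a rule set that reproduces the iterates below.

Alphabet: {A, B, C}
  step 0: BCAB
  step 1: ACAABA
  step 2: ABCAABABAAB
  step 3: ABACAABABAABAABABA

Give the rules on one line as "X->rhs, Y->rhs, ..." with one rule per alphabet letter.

  step 2 ⇒ step 3: ABCAABABAAB ⇒ AB·A·CA·AB·AB·A·AB·A·AB·AB·A
    A ↦ AB
    B ↦ A
    C ↦ CA

A->AB, B->A, C->CA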